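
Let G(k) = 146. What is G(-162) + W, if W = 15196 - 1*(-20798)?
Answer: 36140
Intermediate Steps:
W = 35994 (W = 15196 + 20798 = 35994)
G(-162) + W = 146 + 35994 = 36140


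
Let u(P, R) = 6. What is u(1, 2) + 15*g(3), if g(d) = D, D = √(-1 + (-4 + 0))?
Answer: 6 + 15*I*√5 ≈ 6.0 + 33.541*I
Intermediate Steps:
D = I*√5 (D = √(-1 - 4) = √(-5) = I*√5 ≈ 2.2361*I)
g(d) = I*√5
u(1, 2) + 15*g(3) = 6 + 15*(I*√5) = 6 + 15*I*√5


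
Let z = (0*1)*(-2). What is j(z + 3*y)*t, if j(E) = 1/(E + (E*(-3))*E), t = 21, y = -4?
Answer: -7/148 ≈ -0.047297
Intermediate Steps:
z = 0 (z = 0*(-2) = 0)
j(E) = 1/(E - 3*E**2) (j(E) = 1/(E + (-3*E)*E) = 1/(E - 3*E**2))
j(z + 3*y)*t = -1/((0 + 3*(-4))*(-1 + 3*(0 + 3*(-4))))*21 = -1/((0 - 12)*(-1 + 3*(0 - 12)))*21 = -1/(-12*(-1 + 3*(-12)))*21 = -1*(-1/12)/(-1 - 36)*21 = -1*(-1/12)/(-37)*21 = -1*(-1/12)*(-1/37)*21 = -1/444*21 = -7/148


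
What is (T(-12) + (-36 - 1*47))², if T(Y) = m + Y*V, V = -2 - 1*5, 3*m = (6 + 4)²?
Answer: 10609/9 ≈ 1178.8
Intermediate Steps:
m = 100/3 (m = (6 + 4)²/3 = (⅓)*10² = (⅓)*100 = 100/3 ≈ 33.333)
V = -7 (V = -2 - 5 = -7)
T(Y) = 100/3 - 7*Y (T(Y) = 100/3 + Y*(-7) = 100/3 - 7*Y)
(T(-12) + (-36 - 1*47))² = ((100/3 - 7*(-12)) + (-36 - 1*47))² = ((100/3 + 84) + (-36 - 47))² = (352/3 - 83)² = (103/3)² = 10609/9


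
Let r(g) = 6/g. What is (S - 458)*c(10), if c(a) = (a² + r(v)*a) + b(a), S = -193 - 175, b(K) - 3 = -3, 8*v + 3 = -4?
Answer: -25960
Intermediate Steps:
v = -7/8 (v = -3/8 + (⅛)*(-4) = -3/8 - ½ = -7/8 ≈ -0.87500)
b(K) = 0 (b(K) = 3 - 3 = 0)
S = -368
c(a) = a² - 48*a/7 (c(a) = (a² + (6/(-7/8))*a) + 0 = (a² + (6*(-8/7))*a) + 0 = (a² - 48*a/7) + 0 = a² - 48*a/7)
(S - 458)*c(10) = (-368 - 458)*((⅐)*10*(-48 + 7*10)) = -118*10*(-48 + 70) = -118*10*22 = -826*220/7 = -25960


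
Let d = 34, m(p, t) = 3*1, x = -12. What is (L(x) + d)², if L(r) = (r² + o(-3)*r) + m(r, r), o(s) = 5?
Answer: 14641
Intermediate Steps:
m(p, t) = 3
L(r) = 3 + r² + 5*r (L(r) = (r² + 5*r) + 3 = 3 + r² + 5*r)
(L(x) + d)² = ((3 + (-12)² + 5*(-12)) + 34)² = ((3 + 144 - 60) + 34)² = (87 + 34)² = 121² = 14641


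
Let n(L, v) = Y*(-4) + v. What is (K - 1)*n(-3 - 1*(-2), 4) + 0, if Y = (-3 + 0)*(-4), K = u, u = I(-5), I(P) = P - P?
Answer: 44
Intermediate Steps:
I(P) = 0
u = 0
K = 0
Y = 12 (Y = -3*(-4) = 12)
n(L, v) = -48 + v (n(L, v) = 12*(-4) + v = -48 + v)
(K - 1)*n(-3 - 1*(-2), 4) + 0 = (0 - 1)*(-48 + 4) + 0 = -1*(-44) + 0 = 44 + 0 = 44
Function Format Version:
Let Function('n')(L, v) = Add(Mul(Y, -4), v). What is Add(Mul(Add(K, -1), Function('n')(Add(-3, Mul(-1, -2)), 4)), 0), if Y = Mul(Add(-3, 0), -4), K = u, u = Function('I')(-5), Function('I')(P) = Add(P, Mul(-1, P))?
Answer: 44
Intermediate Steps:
Function('I')(P) = 0
u = 0
K = 0
Y = 12 (Y = Mul(-3, -4) = 12)
Function('n')(L, v) = Add(-48, v) (Function('n')(L, v) = Add(Mul(12, -4), v) = Add(-48, v))
Add(Mul(Add(K, -1), Function('n')(Add(-3, Mul(-1, -2)), 4)), 0) = Add(Mul(Add(0, -1), Add(-48, 4)), 0) = Add(Mul(-1, -44), 0) = Add(44, 0) = 44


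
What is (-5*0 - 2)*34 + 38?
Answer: -30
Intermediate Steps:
(-5*0 - 2)*34 + 38 = (0 - 2)*34 + 38 = -2*34 + 38 = -68 + 38 = -30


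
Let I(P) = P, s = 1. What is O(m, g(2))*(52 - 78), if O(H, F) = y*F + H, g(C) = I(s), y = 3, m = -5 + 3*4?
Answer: -260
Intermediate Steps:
m = 7 (m = -5 + 12 = 7)
g(C) = 1
O(H, F) = H + 3*F (O(H, F) = 3*F + H = H + 3*F)
O(m, g(2))*(52 - 78) = (7 + 3*1)*(52 - 78) = (7 + 3)*(-26) = 10*(-26) = -260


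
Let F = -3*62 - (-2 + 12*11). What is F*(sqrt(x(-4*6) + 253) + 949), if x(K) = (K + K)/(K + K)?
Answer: -299884 - 316*sqrt(254) ≈ -3.0492e+5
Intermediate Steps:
x(K) = 1 (x(K) = (2*K)/((2*K)) = (2*K)*(1/(2*K)) = 1)
F = -316 (F = -186 - (-2 + 132) = -186 - 1*130 = -186 - 130 = -316)
F*(sqrt(x(-4*6) + 253) + 949) = -316*(sqrt(1 + 253) + 949) = -316*(sqrt(254) + 949) = -316*(949 + sqrt(254)) = -299884 - 316*sqrt(254)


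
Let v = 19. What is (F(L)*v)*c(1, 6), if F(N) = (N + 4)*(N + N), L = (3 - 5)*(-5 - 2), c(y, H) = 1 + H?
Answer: 67032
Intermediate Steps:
L = 14 (L = -2*(-7) = 14)
F(N) = 2*N*(4 + N) (F(N) = (4 + N)*(2*N) = 2*N*(4 + N))
(F(L)*v)*c(1, 6) = ((2*14*(4 + 14))*19)*(1 + 6) = ((2*14*18)*19)*7 = (504*19)*7 = 9576*7 = 67032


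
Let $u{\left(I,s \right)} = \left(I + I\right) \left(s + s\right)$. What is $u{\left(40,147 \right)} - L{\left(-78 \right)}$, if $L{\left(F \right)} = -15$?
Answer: $23535$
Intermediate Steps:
$u{\left(I,s \right)} = 4 I s$ ($u{\left(I,s \right)} = 2 I 2 s = 4 I s$)
$u{\left(40,147 \right)} - L{\left(-78 \right)} = 4 \cdot 40 \cdot 147 - -15 = 23520 + 15 = 23535$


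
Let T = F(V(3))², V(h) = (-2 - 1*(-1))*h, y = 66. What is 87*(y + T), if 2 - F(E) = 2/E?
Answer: 19082/3 ≈ 6360.7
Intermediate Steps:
V(h) = -h (V(h) = (-2 + 1)*h = -h)
F(E) = 2 - 2/E
T = 64/9 (T = (2 - 2/((-1*3)))² = (2 - 2/(-3))² = (2 - 2*(-⅓))² = (2 + ⅔)² = (8/3)² = 64/9 ≈ 7.1111)
87*(y + T) = 87*(66 + 64/9) = 87*(658/9) = 19082/3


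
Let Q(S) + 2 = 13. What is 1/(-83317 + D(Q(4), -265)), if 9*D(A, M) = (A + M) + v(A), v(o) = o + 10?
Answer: -9/750086 ≈ -1.1999e-5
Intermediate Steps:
v(o) = 10 + o
Q(S) = 11 (Q(S) = -2 + 13 = 11)
D(A, M) = 10/9 + M/9 + 2*A/9 (D(A, M) = ((A + M) + (10 + A))/9 = (10 + M + 2*A)/9 = 10/9 + M/9 + 2*A/9)
1/(-83317 + D(Q(4), -265)) = 1/(-83317 + (10/9 + (⅑)*(-265) + (2/9)*11)) = 1/(-83317 + (10/9 - 265/9 + 22/9)) = 1/(-83317 - 233/9) = 1/(-750086/9) = -9/750086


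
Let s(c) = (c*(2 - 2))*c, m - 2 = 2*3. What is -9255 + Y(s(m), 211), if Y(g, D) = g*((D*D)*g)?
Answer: -9255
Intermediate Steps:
m = 8 (m = 2 + 2*3 = 2 + 6 = 8)
s(c) = 0 (s(c) = (c*0)*c = 0*c = 0)
Y(g, D) = D²*g² (Y(g, D) = g*(D²*g) = g*(g*D²) = D²*g²)
-9255 + Y(s(m), 211) = -9255 + 211²*0² = -9255 + 44521*0 = -9255 + 0 = -9255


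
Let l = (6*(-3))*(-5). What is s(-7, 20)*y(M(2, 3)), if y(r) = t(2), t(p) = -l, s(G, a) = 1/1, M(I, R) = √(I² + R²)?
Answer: -90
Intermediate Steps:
l = 90 (l = -18*(-5) = 90)
s(G, a) = 1
t(p) = -90 (t(p) = -1*90 = -90)
y(r) = -90
s(-7, 20)*y(M(2, 3)) = 1*(-90) = -90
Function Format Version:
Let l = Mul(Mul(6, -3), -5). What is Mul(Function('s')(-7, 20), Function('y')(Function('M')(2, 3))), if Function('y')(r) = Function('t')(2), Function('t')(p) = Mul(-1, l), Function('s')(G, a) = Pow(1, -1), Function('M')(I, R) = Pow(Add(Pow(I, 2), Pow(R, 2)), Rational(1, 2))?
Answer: -90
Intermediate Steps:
l = 90 (l = Mul(-18, -5) = 90)
Function('s')(G, a) = 1
Function('t')(p) = -90 (Function('t')(p) = Mul(-1, 90) = -90)
Function('y')(r) = -90
Mul(Function('s')(-7, 20), Function('y')(Function('M')(2, 3))) = Mul(1, -90) = -90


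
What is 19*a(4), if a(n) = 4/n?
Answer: 19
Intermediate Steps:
19*a(4) = 19*(4/4) = 19*(4*(¼)) = 19*1 = 19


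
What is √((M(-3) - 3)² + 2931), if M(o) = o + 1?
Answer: 2*√739 ≈ 54.369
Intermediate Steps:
M(o) = 1 + o
√((M(-3) - 3)² + 2931) = √(((1 - 3) - 3)² + 2931) = √((-2 - 3)² + 2931) = √((-5)² + 2931) = √(25 + 2931) = √2956 = 2*√739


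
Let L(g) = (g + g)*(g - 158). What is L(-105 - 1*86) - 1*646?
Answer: 132672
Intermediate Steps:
L(g) = 2*g*(-158 + g) (L(g) = (2*g)*(-158 + g) = 2*g*(-158 + g))
L(-105 - 1*86) - 1*646 = 2*(-105 - 1*86)*(-158 + (-105 - 1*86)) - 1*646 = 2*(-105 - 86)*(-158 + (-105 - 86)) - 646 = 2*(-191)*(-158 - 191) - 646 = 2*(-191)*(-349) - 646 = 133318 - 646 = 132672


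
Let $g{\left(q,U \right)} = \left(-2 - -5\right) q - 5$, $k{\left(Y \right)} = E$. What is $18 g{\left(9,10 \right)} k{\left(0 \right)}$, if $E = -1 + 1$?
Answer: $0$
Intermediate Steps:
$E = 0$
$k{\left(Y \right)} = 0$
$g{\left(q,U \right)} = -5 + 3 q$ ($g{\left(q,U \right)} = \left(-2 + 5\right) q - 5 = 3 q - 5 = -5 + 3 q$)
$18 g{\left(9,10 \right)} k{\left(0 \right)} = 18 \left(-5 + 3 \cdot 9\right) 0 = 18 \left(-5 + 27\right) 0 = 18 \cdot 22 \cdot 0 = 396 \cdot 0 = 0$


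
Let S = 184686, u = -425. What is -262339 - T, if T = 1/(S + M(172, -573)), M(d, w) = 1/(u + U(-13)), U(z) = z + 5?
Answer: -20978997197976/79969037 ≈ -2.6234e+5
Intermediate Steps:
U(z) = 5 + z
M(d, w) = -1/433 (M(d, w) = 1/(-425 + (5 - 13)) = 1/(-425 - 8) = 1/(-433) = -1/433)
T = 433/79969037 (T = 1/(184686 - 1/433) = 1/(79969037/433) = 433/79969037 ≈ 5.4146e-6)
-262339 - T = -262339 - 1*433/79969037 = -262339 - 433/79969037 = -20978997197976/79969037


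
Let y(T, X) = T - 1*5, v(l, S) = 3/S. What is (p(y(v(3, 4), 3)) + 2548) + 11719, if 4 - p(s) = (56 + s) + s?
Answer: 28447/2 ≈ 14224.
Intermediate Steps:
y(T, X) = -5 + T (y(T, X) = T - 5 = -5 + T)
p(s) = -52 - 2*s (p(s) = 4 - ((56 + s) + s) = 4 - (56 + 2*s) = 4 + (-56 - 2*s) = -52 - 2*s)
(p(y(v(3, 4), 3)) + 2548) + 11719 = ((-52 - 2*(-5 + 3/4)) + 2548) + 11719 = ((-52 - 2*(-5 + 3*(¼))) + 2548) + 11719 = ((-52 - 2*(-5 + ¾)) + 2548) + 11719 = ((-52 - 2*(-17/4)) + 2548) + 11719 = ((-52 + 17/2) + 2548) + 11719 = (-87/2 + 2548) + 11719 = 5009/2 + 11719 = 28447/2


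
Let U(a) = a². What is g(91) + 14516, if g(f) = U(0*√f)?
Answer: 14516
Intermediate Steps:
g(f) = 0 (g(f) = (0*√f)² = 0² = 0)
g(91) + 14516 = 0 + 14516 = 14516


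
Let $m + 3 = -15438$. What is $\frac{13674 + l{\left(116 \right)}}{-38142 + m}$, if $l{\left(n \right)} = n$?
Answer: $- \frac{13790}{53583} \approx -0.25736$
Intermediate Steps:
$m = -15441$ ($m = -3 - 15438 = -15441$)
$\frac{13674 + l{\left(116 \right)}}{-38142 + m} = \frac{13674 + 116}{-38142 - 15441} = \frac{13790}{-53583} = 13790 \left(- \frac{1}{53583}\right) = - \frac{13790}{53583}$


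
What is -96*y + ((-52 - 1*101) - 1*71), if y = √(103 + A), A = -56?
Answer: -224 - 96*√47 ≈ -882.14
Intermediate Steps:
y = √47 (y = √(103 - 56) = √47 ≈ 6.8557)
-96*y + ((-52 - 1*101) - 1*71) = -96*√47 + ((-52 - 1*101) - 1*71) = -96*√47 + ((-52 - 101) - 71) = -96*√47 + (-153 - 71) = -96*√47 - 224 = -224 - 96*√47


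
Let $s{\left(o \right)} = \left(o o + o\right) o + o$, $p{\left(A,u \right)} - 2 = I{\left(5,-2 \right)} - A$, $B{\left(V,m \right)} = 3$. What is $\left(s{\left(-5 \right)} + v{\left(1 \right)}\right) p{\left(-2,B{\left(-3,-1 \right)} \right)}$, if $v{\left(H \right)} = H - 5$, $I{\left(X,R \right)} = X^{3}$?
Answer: $-14061$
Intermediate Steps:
$v{\left(H \right)} = -5 + H$
$p{\left(A,u \right)} = 127 - A$ ($p{\left(A,u \right)} = 2 - \left(-125 + A\right) = 127 - A$)
$s{\left(o \right)} = o + o \left(o + o^{2}\right)$ ($s{\left(o \right)} = \left(o^{2} + o\right) o + o = \left(o + o^{2}\right) o + o = o \left(o + o^{2}\right) + o = o + o \left(o + o^{2}\right)$)
$\left(s{\left(-5 \right)} + v{\left(1 \right)}\right) p{\left(-2,B{\left(-3,-1 \right)} \right)} = \left(- 5 \left(1 - 5 + \left(-5\right)^{2}\right) + \left(-5 + 1\right)\right) \left(127 - -2\right) = \left(- 5 \left(1 - 5 + 25\right) - 4\right) \left(127 + 2\right) = \left(\left(-5\right) 21 - 4\right) 129 = \left(-105 - 4\right) 129 = \left(-109\right) 129 = -14061$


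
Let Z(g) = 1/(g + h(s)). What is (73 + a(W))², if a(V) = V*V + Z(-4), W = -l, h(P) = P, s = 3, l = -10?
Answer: 29584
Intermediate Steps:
Z(g) = 1/(3 + g) (Z(g) = 1/(g + 3) = 1/(3 + g))
W = 10 (W = -1*(-10) = 10)
a(V) = -1 + V² (a(V) = V*V + 1/(3 - 4) = V² + 1/(-1) = V² - 1 = -1 + V²)
(73 + a(W))² = (73 + (-1 + 10²))² = (73 + (-1 + 100))² = (73 + 99)² = 172² = 29584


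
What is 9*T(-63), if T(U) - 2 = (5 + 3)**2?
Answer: 594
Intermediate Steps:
T(U) = 66 (T(U) = 2 + (5 + 3)**2 = 2 + 8**2 = 2 + 64 = 66)
9*T(-63) = 9*66 = 594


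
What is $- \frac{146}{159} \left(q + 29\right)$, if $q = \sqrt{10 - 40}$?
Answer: $- \frac{4234}{159} - \frac{146 i \sqrt{30}}{159} \approx -26.629 - 5.0294 i$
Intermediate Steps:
$q = i \sqrt{30}$ ($q = \sqrt{-30} = i \sqrt{30} \approx 5.4772 i$)
$- \frac{146}{159} \left(q + 29\right) = - \frac{146}{159} \left(i \sqrt{30} + 29\right) = \left(-146\right) \frac{1}{159} \left(29 + i \sqrt{30}\right) = - \frac{146 \left(29 + i \sqrt{30}\right)}{159} = - \frac{4234}{159} - \frac{146 i \sqrt{30}}{159}$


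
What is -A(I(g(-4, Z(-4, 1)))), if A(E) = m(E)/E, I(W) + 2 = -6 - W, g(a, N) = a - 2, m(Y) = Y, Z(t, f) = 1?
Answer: -1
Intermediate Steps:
g(a, N) = -2 + a
I(W) = -8 - W (I(W) = -2 + (-6 - W) = -8 - W)
A(E) = 1 (A(E) = E/E = 1)
-A(I(g(-4, Z(-4, 1)))) = -1*1 = -1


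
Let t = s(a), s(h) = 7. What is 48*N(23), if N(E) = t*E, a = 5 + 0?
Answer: 7728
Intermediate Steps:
a = 5
t = 7
N(E) = 7*E
48*N(23) = 48*(7*23) = 48*161 = 7728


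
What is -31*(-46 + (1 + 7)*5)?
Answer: 186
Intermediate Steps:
-31*(-46 + (1 + 7)*5) = -31*(-46 + 8*5) = -31*(-46 + 40) = -31*(-6) = 186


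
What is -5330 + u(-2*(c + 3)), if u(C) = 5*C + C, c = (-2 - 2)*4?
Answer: -5174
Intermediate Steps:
c = -16 (c = -4*4 = -16)
u(C) = 6*C
-5330 + u(-2*(c + 3)) = -5330 + 6*(-2*(-16 + 3)) = -5330 + 6*(-2*(-13)) = -5330 + 6*26 = -5330 + 156 = -5174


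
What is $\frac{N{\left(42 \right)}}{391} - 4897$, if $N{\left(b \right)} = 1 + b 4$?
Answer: $- \frac{1914558}{391} \approx -4896.6$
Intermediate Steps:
$N{\left(b \right)} = 1 + 4 b$
$\frac{N{\left(42 \right)}}{391} - 4897 = \frac{1 + 4 \cdot 42}{391} - 4897 = \left(1 + 168\right) \frac{1}{391} - 4897 = 169 \cdot \frac{1}{391} - 4897 = \frac{169}{391} - 4897 = - \frac{1914558}{391}$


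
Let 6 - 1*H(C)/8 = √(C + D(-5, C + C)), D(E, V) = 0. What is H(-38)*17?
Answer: 816 - 136*I*√38 ≈ 816.0 - 838.36*I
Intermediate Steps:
H(C) = 48 - 8*√C (H(C) = 48 - 8*√(C + 0) = 48 - 8*√C)
H(-38)*17 = (48 - 8*I*√38)*17 = 816 - 136*I*√38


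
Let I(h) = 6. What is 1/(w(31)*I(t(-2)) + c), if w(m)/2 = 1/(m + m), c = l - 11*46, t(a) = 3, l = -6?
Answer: -31/15866 ≈ -0.0019539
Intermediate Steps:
c = -512 (c = -6 - 11*46 = -6 - 506 = -512)
w(m) = 1/m (w(m) = 2/(m + m) = 2/((2*m)) = 2*(1/(2*m)) = 1/m)
1/(w(31)*I(t(-2)) + c) = 1/(6/31 - 512) = 1/(-15866/31) = -31/15866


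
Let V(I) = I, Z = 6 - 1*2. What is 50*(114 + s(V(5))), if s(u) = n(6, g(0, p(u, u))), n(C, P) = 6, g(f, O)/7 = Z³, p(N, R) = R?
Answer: 6000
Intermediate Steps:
Z = 4 (Z = 6 - 2 = 4)
g(f, O) = 448 (g(f, O) = 7*4³ = 7*64 = 448)
s(u) = 6
50*(114 + s(V(5))) = 50*(114 + 6) = 50*120 = 6000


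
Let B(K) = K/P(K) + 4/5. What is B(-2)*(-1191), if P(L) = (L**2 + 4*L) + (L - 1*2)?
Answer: -25011/20 ≈ -1250.6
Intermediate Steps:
P(L) = -2 + L**2 + 5*L (P(L) = (L**2 + 4*L) + (L - 2) = (L**2 + 4*L) + (-2 + L) = -2 + L**2 + 5*L)
B(K) = 4/5 + K/(-2 + K**2 + 5*K) (B(K) = K/(-2 + K**2 + 5*K) + 4/5 = 4/5 + K/(-2 + K**2 + 5*K))
B(-2)*(-1191) = ((-8 + 4*(-2)**2 + 25*(-2))/(5*(-2 + (-2)**2 + 5*(-2))))*(-1191) = ((-8 + 4*4 - 50)/(5*(-2 + 4 - 10)))*(-1191) = ((1/5)*(-8 + 16 - 50)/(-8))*(-1191) = ((1/5)*(-1/8)*(-42))*(-1191) = (21/20)*(-1191) = -25011/20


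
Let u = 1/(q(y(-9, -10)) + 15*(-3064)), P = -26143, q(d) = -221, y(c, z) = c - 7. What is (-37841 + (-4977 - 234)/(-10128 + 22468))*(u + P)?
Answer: 140942306916521121/142468385 ≈ 9.8929e+8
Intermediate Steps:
y(c, z) = -7 + c
u = -1/46181 (u = 1/(-221 + 15*(-3064)) = 1/(-221 - 45960) = 1/(-46181) = -1/46181 ≈ -2.1654e-5)
(-37841 + (-4977 - 234)/(-10128 + 22468))*(u + P) = (-37841 + (-4977 - 234)/(-10128 + 22468))*(-1/46181 - 26143) = (-37841 - 5211/12340)*(-1207309884/46181) = -466963151/12340*(-1207309884/46181) = 140942306916521121/142468385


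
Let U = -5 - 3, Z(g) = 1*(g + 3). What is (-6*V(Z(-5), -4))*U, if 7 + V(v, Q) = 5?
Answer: -96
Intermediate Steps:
Z(g) = 3 + g (Z(g) = 1*(3 + g) = 3 + g)
V(v, Q) = -2 (V(v, Q) = -7 + 5 = -2)
U = -8
(-6*V(Z(-5), -4))*U = -6*(-2)*(-8) = 12*(-8) = -96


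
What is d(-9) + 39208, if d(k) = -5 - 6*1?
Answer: 39197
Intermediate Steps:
d(k) = -11 (d(k) = -5 - 6 = -11)
d(-9) + 39208 = -11 + 39208 = 39197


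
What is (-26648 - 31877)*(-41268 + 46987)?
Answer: -334704475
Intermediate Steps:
(-26648 - 31877)*(-41268 + 46987) = -58525*5719 = -334704475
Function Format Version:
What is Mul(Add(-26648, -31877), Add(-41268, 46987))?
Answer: -334704475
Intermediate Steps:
Mul(Add(-26648, -31877), Add(-41268, 46987)) = Mul(-58525, 5719) = -334704475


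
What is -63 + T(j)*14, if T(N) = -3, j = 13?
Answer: -105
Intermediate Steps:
-63 + T(j)*14 = -63 - 3*14 = -63 - 42 = -105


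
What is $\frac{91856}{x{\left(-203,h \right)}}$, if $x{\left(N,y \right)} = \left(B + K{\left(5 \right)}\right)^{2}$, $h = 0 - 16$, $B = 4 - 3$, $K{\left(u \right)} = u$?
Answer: $\frac{22964}{9} \approx 2551.6$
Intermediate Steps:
$B = 1$ ($B = 4 - 3 = 1$)
$h = -16$ ($h = 0 - 16 = -16$)
$x{\left(N,y \right)} = 36$ ($x{\left(N,y \right)} = \left(1 + 5\right)^{2} = 6^{2} = 36$)
$\frac{91856}{x{\left(-203,h \right)}} = \frac{91856}{36} = 91856 \cdot \frac{1}{36} = \frac{22964}{9}$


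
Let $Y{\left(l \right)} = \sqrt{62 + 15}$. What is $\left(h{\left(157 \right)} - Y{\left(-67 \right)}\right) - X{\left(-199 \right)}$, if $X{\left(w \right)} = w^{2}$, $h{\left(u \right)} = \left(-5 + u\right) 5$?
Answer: $-38841 - \sqrt{77} \approx -38850.0$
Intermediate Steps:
$Y{\left(l \right)} = \sqrt{77}$
$h{\left(u \right)} = -25 + 5 u$
$\left(h{\left(157 \right)} - Y{\left(-67 \right)}\right) - X{\left(-199 \right)} = \left(\left(-25 + 5 \cdot 157\right) - \sqrt{77}\right) - \left(-199\right)^{2} = \left(\left(-25 + 785\right) - \sqrt{77}\right) - 39601 = \left(760 - \sqrt{77}\right) - 39601 = -38841 - \sqrt{77}$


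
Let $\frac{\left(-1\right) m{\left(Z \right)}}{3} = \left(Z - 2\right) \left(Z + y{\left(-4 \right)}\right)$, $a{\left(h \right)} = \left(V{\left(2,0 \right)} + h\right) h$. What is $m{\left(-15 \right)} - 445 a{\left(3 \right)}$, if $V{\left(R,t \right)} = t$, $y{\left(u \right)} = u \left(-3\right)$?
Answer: $-4158$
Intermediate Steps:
$y{\left(u \right)} = - 3 u$
$a{\left(h \right)} = h^{2}$ ($a{\left(h \right)} = \left(0 + h\right) h = h h = h^{2}$)
$m{\left(Z \right)} = - 3 \left(-2 + Z\right) \left(12 + Z\right)$ ($m{\left(Z \right)} = - 3 \left(Z - 2\right) \left(Z - -12\right) = - 3 \left(-2 + Z\right) \left(Z + 12\right) = - 3 \left(-2 + Z\right) \left(12 + Z\right)$)
$m{\left(-15 \right)} - 445 a{\left(3 \right)} = \left(72 - -450 - 3 \left(-15\right)^{2}\right) - 445 \cdot 3^{2} = \left(72 + 450 - 675\right) - 4005 = -153 - 4005 = -4158$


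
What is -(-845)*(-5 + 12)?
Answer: 5915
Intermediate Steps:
-(-845)*(-5 + 12) = -(-845)*7 = -169*(-35) = 5915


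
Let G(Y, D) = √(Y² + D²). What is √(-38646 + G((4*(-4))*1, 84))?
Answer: √(-38646 + 4*√457) ≈ 196.37*I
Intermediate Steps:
G(Y, D) = √(D² + Y²)
√(-38646 + G((4*(-4))*1, 84)) = √(-38646 + √(84² + ((4*(-4))*1)²)) = √(-38646 + √(7056 + (-16*1)²)) = √(-38646 + √(7056 + (-16)²)) = √(-38646 + √(7056 + 256)) = √(-38646 + √7312) = √(-38646 + 4*√457)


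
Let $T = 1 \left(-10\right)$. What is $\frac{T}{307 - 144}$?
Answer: $- \frac{10}{163} \approx -0.06135$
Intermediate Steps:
$T = -10$
$\frac{T}{307 - 144} = - \frac{10}{307 - 144} = - \frac{10}{163}$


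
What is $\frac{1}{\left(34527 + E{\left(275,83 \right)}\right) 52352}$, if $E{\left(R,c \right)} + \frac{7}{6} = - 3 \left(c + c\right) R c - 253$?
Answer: $- \frac{3}{1779849239488} \approx -1.6855 \cdot 10^{-12}$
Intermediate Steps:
$E{\left(R,c \right)} = - \frac{1525}{6} - 6 R c^{2}$ ($E{\left(R,c \right)} = - \frac{7}{6} + \left(- 3 \left(c + c\right) R c - 253\right) = - \frac{7}{6} + \left(- 3 \cdot 2 c R c - 253\right) = - \frac{7}{6} + \left(- 6 c R c - 253\right) = - \frac{7}{6} + \left(- 6 R c c - 253\right) = - \frac{7}{6} - \left(253 + 6 R c^{2}\right) = - \frac{1525}{6} - 6 R c^{2}$)
$\frac{1}{\left(34527 + E{\left(275,83 \right)}\right) 52352} = \frac{1}{\left(34527 - \left(\frac{1525}{6} + 1650 \cdot 83^{2}\right)\right) 52352} = \frac{1}{34527 - \left(\frac{1525}{6} + 1650 \cdot 6889\right)} \frac{1}{52352} = \frac{1}{34527 - \frac{68202625}{6}} \cdot \frac{1}{52352} = \frac{1}{- \frac{67995463}{6}} \cdot \frac{1}{52352} = \left(- \frac{6}{67995463}\right) \frac{1}{52352} = - \frac{3}{1779849239488}$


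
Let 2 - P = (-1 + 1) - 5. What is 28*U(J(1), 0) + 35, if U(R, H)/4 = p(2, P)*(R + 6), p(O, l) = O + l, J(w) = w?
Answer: 7091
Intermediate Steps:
P = 7 (P = 2 - ((-1 + 1) - 5) = 2 - (0 - 5) = 2 - 1*(-5) = 2 + 5 = 7)
U(R, H) = 216 + 36*R (U(R, H) = 4*((2 + 7)*(R + 6)) = 4*(9*(6 + R)) = 4*(54 + 9*R) = 216 + 36*R)
28*U(J(1), 0) + 35 = 28*(216 + 36*1) + 35 = 28*(216 + 36) + 35 = 28*252 + 35 = 7056 + 35 = 7091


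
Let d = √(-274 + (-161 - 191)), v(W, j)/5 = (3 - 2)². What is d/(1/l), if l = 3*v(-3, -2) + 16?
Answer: 31*I*√626 ≈ 775.62*I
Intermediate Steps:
v(W, j) = 5 (v(W, j) = 5*(3 - 2)² = 5*1² = 5*1 = 5)
l = 31 (l = 3*5 + 16 = 15 + 16 = 31)
d = I*√626 (d = √(-274 - 352) = √(-626) = I*√626 ≈ 25.02*I)
d/(1/l) = (I*√626)/(1/31) = (I*√626)*31 = 31*I*√626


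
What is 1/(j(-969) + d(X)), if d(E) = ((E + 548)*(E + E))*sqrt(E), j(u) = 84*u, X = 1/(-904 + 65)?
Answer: -939962151134917939/76509159253801268270893 + 107880820697*I*sqrt(839)/459054955522807609625358 ≈ -1.2286e-5 + 6.8071e-12*I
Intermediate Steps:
X = -1/839 (X = 1/(-839) = -1/839 ≈ -0.0011919)
d(E) = 2*E**(3/2)*(548 + E) (d(E) = ((548 + E)*(2*E))*sqrt(E) = (2*E*(548 + E))*sqrt(E) = 2*E**(3/2)*(548 + E))
1/(j(-969) + d(X)) = 1/(84*(-969) + 2*(-1/839)**(3/2)*(548 - 1/839)) = 1/(-81396 + 2*(-I*sqrt(839)/703921)*(459771/839)) = 1/(-81396 - 919542*I*sqrt(839)/590589719)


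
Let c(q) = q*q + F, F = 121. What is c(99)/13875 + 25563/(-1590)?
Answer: -22594043/1470750 ≈ -15.362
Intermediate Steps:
c(q) = 121 + q² (c(q) = q*q + 121 = q² + 121 = 121 + q²)
c(99)/13875 + 25563/(-1590) = (121 + 99²)/13875 + 25563/(-1590) = (121 + 9801)*(1/13875) + 25563*(-1/1590) = 9922*(1/13875) - 8521/530 = 9922/13875 - 8521/530 = -22594043/1470750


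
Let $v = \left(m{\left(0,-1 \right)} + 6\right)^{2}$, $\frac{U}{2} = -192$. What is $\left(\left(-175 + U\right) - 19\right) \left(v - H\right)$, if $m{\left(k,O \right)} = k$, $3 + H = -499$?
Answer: $-310964$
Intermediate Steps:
$H = -502$ ($H = -3 - 499 = -502$)
$U = -384$ ($U = 2 \left(-192\right) = -384$)
$v = 36$ ($v = \left(0 + 6\right)^{2} = 6^{2} = 36$)
$\left(\left(-175 + U\right) - 19\right) \left(v - H\right) = \left(\left(-175 - 384\right) - 19\right) \left(36 - -502\right) = \left(-559 - 19\right) \left(36 + 502\right) = \left(-578\right) 538 = -310964$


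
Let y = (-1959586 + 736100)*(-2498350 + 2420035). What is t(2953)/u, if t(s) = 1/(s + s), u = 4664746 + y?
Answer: 1/565924559757416 ≈ 1.7670e-15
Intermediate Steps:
y = 95817306090 (y = -1223486*(-78315) = 95817306090)
u = 95821970836 (u = 4664746 + 95817306090 = 95821970836)
t(s) = 1/(2*s)
t(2953)/u = ((½)/2953)/95821970836 = ((½)*(1/2953))*(1/95821970836) = (1/5906)*(1/95821970836) = 1/565924559757416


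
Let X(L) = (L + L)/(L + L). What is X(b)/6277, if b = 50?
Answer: 1/6277 ≈ 0.00015931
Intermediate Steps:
X(L) = 1 (X(L) = (2*L)/((2*L)) = (2*L)*(1/(2*L)) = 1)
X(b)/6277 = 1/6277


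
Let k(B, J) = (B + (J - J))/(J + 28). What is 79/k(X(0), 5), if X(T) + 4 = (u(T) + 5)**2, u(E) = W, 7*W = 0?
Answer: 869/7 ≈ 124.14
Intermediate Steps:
W = 0 (W = (1/7)*0 = 0)
u(E) = 0
X(T) = 21 (X(T) = -4 + (0 + 5)**2 = -4 + 5**2 = -4 + 25 = 21)
k(B, J) = B/(28 + J) (k(B, J) = (B + 0)/(28 + J) = B/(28 + J))
79/k(X(0), 5) = 79/((21/(28 + 5))) = 79/((21/33)) = 79/((21*(1/33))) = 79/(7/11) = 79*(11/7) = 869/7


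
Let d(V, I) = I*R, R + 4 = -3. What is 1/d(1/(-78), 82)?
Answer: -1/574 ≈ -0.0017422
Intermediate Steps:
R = -7 (R = -4 - 3 = -7)
d(V, I) = -7*I (d(V, I) = I*(-7) = -7*I)
1/d(1/(-78), 82) = 1/(-7*82) = 1/(-574) = -1/574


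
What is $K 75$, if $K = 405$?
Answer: $30375$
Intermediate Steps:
$K 75 = 405 \cdot 75 = 30375$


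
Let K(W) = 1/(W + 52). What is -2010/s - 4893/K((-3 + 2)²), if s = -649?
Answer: -168302511/649 ≈ -2.5933e+5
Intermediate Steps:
K(W) = 1/(52 + W)
-2010/s - 4893/K((-3 + 2)²) = -2010/(-649) - (254436 + 4893*(-3 + 2)²) = -2010*(-1/649) - 4893/(1/(52 + (-1)²)) = 2010/649 - 4893/(1/(52 + 1)) = 2010/649 - 4893/(1/53) = 2010/649 - 4893/1/53 = 2010/649 - 4893*53 = 2010/649 - 259329 = -168302511/649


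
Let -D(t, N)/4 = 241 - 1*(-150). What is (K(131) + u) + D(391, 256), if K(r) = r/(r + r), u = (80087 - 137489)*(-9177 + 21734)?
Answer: -1441596955/2 ≈ -7.2080e+8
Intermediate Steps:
D(t, N) = -1564 (D(t, N) = -4*(241 - 1*(-150)) = -4*(241 + 150) = -4*391 = -1564)
u = -720796914 (u = -57402*12557 = -720796914)
K(r) = 1/2 (K(r) = r/((2*r)) = r*(1/(2*r)) = 1/2)
(K(131) + u) + D(391, 256) = (1/2 - 720796914) - 1564 = -1441593827/2 - 1564 = -1441596955/2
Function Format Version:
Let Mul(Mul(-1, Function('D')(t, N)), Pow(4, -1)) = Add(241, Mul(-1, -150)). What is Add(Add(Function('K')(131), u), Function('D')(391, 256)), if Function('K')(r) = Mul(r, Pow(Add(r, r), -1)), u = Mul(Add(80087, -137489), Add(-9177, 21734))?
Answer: Rational(-1441596955, 2) ≈ -7.2080e+8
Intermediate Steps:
Function('D')(t, N) = -1564 (Function('D')(t, N) = Mul(-4, Add(241, Mul(-1, -150))) = Mul(-4, Add(241, 150)) = Mul(-4, 391) = -1564)
u = -720796914 (u = Mul(-57402, 12557) = -720796914)
Function('K')(r) = Rational(1, 2) (Function('K')(r) = Mul(r, Pow(Mul(2, r), -1)) = Mul(r, Mul(Rational(1, 2), Pow(r, -1))) = Rational(1, 2))
Add(Add(Function('K')(131), u), Function('D')(391, 256)) = Add(Add(Rational(1, 2), -720796914), -1564) = Add(Rational(-1441593827, 2), -1564) = Rational(-1441596955, 2)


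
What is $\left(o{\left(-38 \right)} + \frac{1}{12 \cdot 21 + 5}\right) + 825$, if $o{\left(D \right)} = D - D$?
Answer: $\frac{212026}{257} \approx 825.0$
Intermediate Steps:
$o{\left(D \right)} = 0$
$\left(o{\left(-38 \right)} + \frac{1}{12 \cdot 21 + 5}\right) + 825 = \left(0 + \frac{1}{12 \cdot 21 + 5}\right) + 825 = \left(0 + \frac{1}{252 + 5}\right) + 825 = \left(0 + \frac{1}{257}\right) + 825 = \frac{1}{257} + 825 = \frac{212026}{257}$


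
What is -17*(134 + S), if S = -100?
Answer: -578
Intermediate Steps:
-17*(134 + S) = -17*(134 - 100) = -17*34 = -578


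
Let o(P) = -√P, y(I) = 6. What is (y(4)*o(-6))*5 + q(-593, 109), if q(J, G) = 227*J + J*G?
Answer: -199248 - 30*I*√6 ≈ -1.9925e+5 - 73.485*I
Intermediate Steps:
q(J, G) = 227*J + G*J
(y(4)*o(-6))*5 + q(-593, 109) = (6*(-√(-6)))*5 - 593*(227 + 109) = (6*(-I*√6))*5 - 593*336 = (6*(-I*√6))*5 - 199248 = -6*I*√6*5 - 199248 = -30*I*√6 - 199248 = -199248 - 30*I*√6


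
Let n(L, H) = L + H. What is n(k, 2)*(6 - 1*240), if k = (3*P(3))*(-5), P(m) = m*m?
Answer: 31122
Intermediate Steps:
P(m) = m**2
k = -135 (k = (3*3**2)*(-5) = (3*9)*(-5) = 27*(-5) = -135)
n(L, H) = H + L
n(k, 2)*(6 - 1*240) = (2 - 135)*(6 - 1*240) = -133*(6 - 240) = -133*(-234) = 31122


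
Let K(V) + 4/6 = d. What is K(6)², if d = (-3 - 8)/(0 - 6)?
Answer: 49/36 ≈ 1.3611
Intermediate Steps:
d = 11/6 (d = -11/(-6) = -11*(-⅙) = 11/6 ≈ 1.8333)
K(V) = 7/6 (K(V) = -⅔ + 11/6 = 7/6)
K(6)² = (7/6)² = 49/36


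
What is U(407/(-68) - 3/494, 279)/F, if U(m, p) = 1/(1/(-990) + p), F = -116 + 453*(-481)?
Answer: -90/5474186171 ≈ -1.6441e-8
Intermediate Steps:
F = -218009 (F = -116 - 217893 = -218009)
U(m, p) = 1/(-1/990 + p)
U(407/(-68) - 3/494, 279)/F = (990/(-1 + 990*279))/(-218009) = (990/(-1 + 276210))*(-1/218009) = (990/276209)*(-1/218009) = -90/5474186171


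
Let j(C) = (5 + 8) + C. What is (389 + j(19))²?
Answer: 177241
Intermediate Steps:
j(C) = 13 + C
(389 + j(19))² = (389 + (13 + 19))² = (389 + 32)² = 421² = 177241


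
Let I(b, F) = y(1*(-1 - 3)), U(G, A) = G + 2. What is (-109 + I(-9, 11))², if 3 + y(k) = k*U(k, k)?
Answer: 10816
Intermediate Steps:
U(G, A) = 2 + G
y(k) = -3 + k*(2 + k)
I(b, F) = 5 (I(b, F) = -3 + (1*(-1 - 3))*(2 + 1*(-1 - 3)) = -3 + (1*(-4))*(2 + 1*(-4)) = -3 - 4*(2 - 4) = -3 - 4*(-2) = -3 + 8 = 5)
(-109 + I(-9, 11))² = (-109 + 5)² = (-104)² = 10816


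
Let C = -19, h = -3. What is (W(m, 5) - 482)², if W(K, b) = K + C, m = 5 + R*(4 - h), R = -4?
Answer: 274576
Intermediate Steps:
m = -23 (m = 5 - 4*(4 - 1*(-3)) = 5 - 4*(4 + 3) = 5 - 4*7 = 5 - 28 = -23)
W(K, b) = -19 + K (W(K, b) = K - 19 = -19 + K)
(W(m, 5) - 482)² = ((-19 - 23) - 482)² = (-42 - 482)² = (-524)² = 274576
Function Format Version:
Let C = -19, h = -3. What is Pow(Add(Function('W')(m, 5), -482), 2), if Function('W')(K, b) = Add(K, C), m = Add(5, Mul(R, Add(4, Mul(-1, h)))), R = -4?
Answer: 274576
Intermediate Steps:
m = -23 (m = Add(5, Mul(-4, Add(4, Mul(-1, -3)))) = Add(5, Mul(-4, Add(4, 3))) = Add(5, Mul(-4, 7)) = Add(5, -28) = -23)
Function('W')(K, b) = Add(-19, K) (Function('W')(K, b) = Add(K, -19) = Add(-19, K))
Pow(Add(Function('W')(m, 5), -482), 2) = Pow(Add(Add(-19, -23), -482), 2) = Pow(Add(-42, -482), 2) = Pow(-524, 2) = 274576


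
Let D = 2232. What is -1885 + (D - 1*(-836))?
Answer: 1183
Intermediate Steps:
-1885 + (D - 1*(-836)) = -1885 + (2232 - 1*(-836)) = -1885 + (2232 + 836) = -1885 + 3068 = 1183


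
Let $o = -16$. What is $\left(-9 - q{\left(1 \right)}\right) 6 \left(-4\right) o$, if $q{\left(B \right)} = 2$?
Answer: $-4224$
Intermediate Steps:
$\left(-9 - q{\left(1 \right)}\right) 6 \left(-4\right) o = \left(-9 - 2\right) 6 \left(-4\right) \left(-16\right) = \left(-9 - 2\right) \left(-24\right) \left(-16\right) = \left(-11\right) \left(-24\right) \left(-16\right) = 264 \left(-16\right) = -4224$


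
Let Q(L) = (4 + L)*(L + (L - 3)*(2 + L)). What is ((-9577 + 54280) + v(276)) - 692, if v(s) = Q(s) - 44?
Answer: 21371567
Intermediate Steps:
Q(L) = (4 + L)*(L + (-3 + L)*(2 + L))
v(s) = -68 + s³ - 6*s + 4*s² (v(s) = (-24 + s³ - 6*s + 4*s²) - 44 = -68 + s³ - 6*s + 4*s²)
((-9577 + 54280) + v(276)) - 692 = ((-9577 + 54280) + (-68 + 276³ - 6*276 + 4*276²)) - 692 = (44703 + (-68 + 21024576 - 1656 + 4*76176)) - 692 = (44703 + (-68 + 21024576 - 1656 + 304704)) - 692 = (44703 + 21327556) - 692 = 21372259 - 692 = 21371567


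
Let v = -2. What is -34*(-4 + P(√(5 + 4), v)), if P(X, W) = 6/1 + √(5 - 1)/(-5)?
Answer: -272/5 ≈ -54.400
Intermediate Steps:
P(X, W) = 28/5 (P(X, W) = 6*1 + √4*(-⅕) = 6 + 2*(-⅕) = 6 - ⅖ = 28/5)
-34*(-4 + P(√(5 + 4), v)) = -34*(-4 + 28/5) = -34*8/5 = -17*16/5 = -272/5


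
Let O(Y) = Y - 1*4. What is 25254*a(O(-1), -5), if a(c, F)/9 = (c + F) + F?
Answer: -3409290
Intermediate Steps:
O(Y) = -4 + Y (O(Y) = Y - 4 = -4 + Y)
a(c, F) = 9*c + 18*F (a(c, F) = 9*((c + F) + F) = 9*((F + c) + F) = 9*(c + 2*F) = 9*c + 18*F)
25254*a(O(-1), -5) = 25254*(9*(-4 - 1) + 18*(-5)) = 25254*(9*(-5) - 90) = 25254*(-45 - 90) = 25254*(-135) = -3409290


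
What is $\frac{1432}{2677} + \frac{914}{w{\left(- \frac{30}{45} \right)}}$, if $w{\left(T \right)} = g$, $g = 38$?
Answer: $\frac{1250597}{50863} \approx 24.588$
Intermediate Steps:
$w{\left(T \right)} = 38$
$\frac{1432}{2677} + \frac{914}{w{\left(- \frac{30}{45} \right)}} = \frac{1432}{2677} + \frac{914}{38} = 1432 \cdot \frac{1}{2677} + 914 \cdot \frac{1}{38} = \frac{1432}{2677} + \frac{457}{19} = \frac{1250597}{50863}$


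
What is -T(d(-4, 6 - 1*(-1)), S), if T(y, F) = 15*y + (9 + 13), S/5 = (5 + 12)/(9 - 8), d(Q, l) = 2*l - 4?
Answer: -172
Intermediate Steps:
d(Q, l) = -4 + 2*l
S = 85 (S = 5*((5 + 12)/(9 - 8)) = 5*(17/1) = 5*(17*1) = 5*17 = 85)
T(y, F) = 22 + 15*y (T(y, F) = 15*y + 22 = 22 + 15*y)
-T(d(-4, 6 - 1*(-1)), S) = -(22 + 15*(-4 + 2*(6 - 1*(-1)))) = -(22 + 15*(-4 + 2*(6 + 1))) = -(22 + 15*(-4 + 2*7)) = -(22 + 15*(-4 + 14)) = -(22 + 15*10) = -(22 + 150) = -1*172 = -172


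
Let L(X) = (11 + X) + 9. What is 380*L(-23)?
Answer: -1140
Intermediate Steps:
L(X) = 20 + X
380*L(-23) = 380*(20 - 23) = 380*(-3) = -1140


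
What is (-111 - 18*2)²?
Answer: 21609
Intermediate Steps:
(-111 - 18*2)² = (-111 - 36)² = (-147)² = 21609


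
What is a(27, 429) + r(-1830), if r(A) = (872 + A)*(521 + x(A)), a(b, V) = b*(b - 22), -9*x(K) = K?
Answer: -2081329/3 ≈ -6.9378e+5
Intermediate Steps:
x(K) = -K/9
a(b, V) = b*(-22 + b)
r(A) = (521 - A/9)*(872 + A) (r(A) = (872 + A)*(521 - A/9) = (521 - A/9)*(872 + A))
a(27, 429) + r(-1830) = 27*(-22 + 27) + (454312 - 1/9*(-1830)**2 + (3817/9)*(-1830)) = 27*5 + (454312 - 1/9*3348900 - 2328370/3) = 135 + (454312 - 372100 - 2328370/3) = 135 - 2081734/3 = -2081329/3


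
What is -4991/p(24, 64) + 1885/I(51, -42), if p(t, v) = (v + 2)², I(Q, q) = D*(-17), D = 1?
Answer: -8295907/74052 ≈ -112.03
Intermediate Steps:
I(Q, q) = -17 (I(Q, q) = 1*(-17) = -17)
p(t, v) = (2 + v)²
-4991/p(24, 64) + 1885/I(51, -42) = -4991/(2 + 64)² + 1885/(-17) = -4991/(66²) + 1885*(-1/17) = -4991/4356 - 1885/17 = -8295907/74052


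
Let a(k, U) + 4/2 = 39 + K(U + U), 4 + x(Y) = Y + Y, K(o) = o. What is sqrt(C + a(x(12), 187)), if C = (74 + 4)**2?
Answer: sqrt(6495) ≈ 80.592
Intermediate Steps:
x(Y) = -4 + 2*Y (x(Y) = -4 + (Y + Y) = -4 + 2*Y)
C = 6084 (C = 78**2 = 6084)
a(k, U) = 37 + 2*U (a(k, U) = -2 + (39 + (U + U)) = -2 + (39 + 2*U) = 37 + 2*U)
sqrt(C + a(x(12), 187)) = sqrt(6084 + (37 + 2*187)) = sqrt(6084 + (37 + 374)) = sqrt(6084 + 411) = sqrt(6495)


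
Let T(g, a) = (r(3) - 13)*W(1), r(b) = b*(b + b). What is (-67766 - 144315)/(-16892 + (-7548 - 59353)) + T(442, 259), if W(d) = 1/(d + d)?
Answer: 843127/167586 ≈ 5.0310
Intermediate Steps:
r(b) = 2*b² (r(b) = b*(2*b) = 2*b²)
W(d) = 1/(2*d)
T(g, a) = 5/2 (T(g, a) = (2*3² - 13)*((½)/1) = (2*9 - 13)*((½)*1) = (18 - 13)*(½) = 5*(½) = 5/2)
(-67766 - 144315)/(-16892 + (-7548 - 59353)) + T(442, 259) = (-67766 - 144315)/(-16892 + (-7548 - 59353)) + 5/2 = -212081/(-16892 - 66901) + 5/2 = -212081/(-83793) + 5/2 = -212081*(-1/83793) + 5/2 = 212081/83793 + 5/2 = 843127/167586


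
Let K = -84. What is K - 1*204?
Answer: -288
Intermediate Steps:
K - 1*204 = -84 - 1*204 = -84 - 204 = -288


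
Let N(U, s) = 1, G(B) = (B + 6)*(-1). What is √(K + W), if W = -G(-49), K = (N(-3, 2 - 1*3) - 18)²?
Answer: √246 ≈ 15.684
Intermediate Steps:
G(B) = -6 - B (G(B) = (6 + B)*(-1) = -6 - B)
K = 289 (K = (1 - 18)² = (-17)² = 289)
W = -43 (W = -(-6 - 1*(-49)) = -(-6 + 49) = -1*43 = -43)
√(K + W) = √(289 - 43) = √246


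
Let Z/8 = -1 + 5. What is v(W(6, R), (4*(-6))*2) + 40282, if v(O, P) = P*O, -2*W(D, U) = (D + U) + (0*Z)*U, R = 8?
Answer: 40618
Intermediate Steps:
Z = 32 (Z = 8*(-1 + 5) = 8*4 = 32)
W(D, U) = -D/2 - U/2 (W(D, U) = -((D + U) + (0*32)*U)/2 = -((D + U) + 0*U)/2 = -((D + U) + 0)/2 = -(D + U)/2 = -D/2 - U/2)
v(O, P) = O*P
v(W(6, R), (4*(-6))*2) + 40282 = (-1/2*6 - 1/2*8)*((4*(-6))*2) + 40282 = (-3 - 4)*(-24*2) + 40282 = -7*(-48) + 40282 = 336 + 40282 = 40618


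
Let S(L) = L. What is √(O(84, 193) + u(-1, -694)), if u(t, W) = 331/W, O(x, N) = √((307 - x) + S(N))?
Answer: √(-229714 + 1926544*√26)/694 ≈ 4.4631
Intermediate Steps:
O(x, N) = √(307 + N - x) (O(x, N) = √((307 - x) + N) = √(307 + N - x))
√(O(84, 193) + u(-1, -694)) = √(√(307 + 193 - 1*84) + 331/(-694)) = √(√(307 + 193 - 84) + 331*(-1/694)) = √(√416 - 331/694) = √(4*√26 - 331/694) = √(-331/694 + 4*√26)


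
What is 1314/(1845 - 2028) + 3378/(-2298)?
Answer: -202097/23363 ≈ -8.6503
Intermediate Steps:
1314/(1845 - 2028) + 3378/(-2298) = 1314/(-183) + 3378*(-1/2298) = 1314*(-1/183) - 563/383 = -438/61 - 563/383 = -202097/23363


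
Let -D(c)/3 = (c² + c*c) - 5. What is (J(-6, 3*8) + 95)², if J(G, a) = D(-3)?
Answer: 3136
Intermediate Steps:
D(c) = 15 - 6*c² (D(c) = -3*((c² + c*c) - 5) = -3*((c² + c²) - 5) = -3*(2*c² - 5) = -3*(-5 + 2*c²) = 15 - 6*c²)
J(G, a) = -39 (J(G, a) = 15 - 6*(-3)² = 15 - 6*9 = 15 - 54 = -39)
(J(-6, 3*8) + 95)² = (-39 + 95)² = 56² = 3136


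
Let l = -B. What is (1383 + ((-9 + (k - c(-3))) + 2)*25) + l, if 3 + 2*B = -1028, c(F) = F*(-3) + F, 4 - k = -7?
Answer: 3697/2 ≈ 1848.5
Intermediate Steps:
k = 11 (k = 4 - 1*(-7) = 4 + 7 = 11)
c(F) = -2*F (c(F) = -3*F + F = -2*F)
B = -1031/2 (B = -3/2 + (½)*(-1028) = -3/2 - 514 = -1031/2 ≈ -515.50)
l = 1031/2 (l = -1*(-1031/2) = 1031/2 ≈ 515.50)
(1383 + ((-9 + (k - c(-3))) + 2)*25) + l = (1383 + ((-9 + (11 - (-2)*(-3))) + 2)*25) + 1031/2 = (1383 + ((-9 + (11 - 1*6)) + 2)*25) + 1031/2 = (1383 + ((-9 + (11 - 6)) + 2)*25) + 1031/2 = (1383 + ((-9 + 5) + 2)*25) + 1031/2 = (1383 + (-4 + 2)*25) + 1031/2 = (1383 - 2*25) + 1031/2 = (1383 - 50) + 1031/2 = 1333 + 1031/2 = 3697/2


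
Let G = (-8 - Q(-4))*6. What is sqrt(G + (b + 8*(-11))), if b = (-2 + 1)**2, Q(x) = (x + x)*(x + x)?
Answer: I*sqrt(519) ≈ 22.782*I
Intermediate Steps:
Q(x) = 4*x**2 (Q(x) = (2*x)*(2*x) = 4*x**2)
b = 1 (b = (-1)**2 = 1)
G = -432 (G = (-8 - 4*(-4)**2)*6 = (-8 - 4*16)*6 = (-8 - 1*64)*6 = (-8 - 64)*6 = -72*6 = -432)
sqrt(G + (b + 8*(-11))) = sqrt(-432 + (1 + 8*(-11))) = sqrt(-432 + (1 - 88)) = sqrt(-432 - 87) = sqrt(-519) = I*sqrt(519)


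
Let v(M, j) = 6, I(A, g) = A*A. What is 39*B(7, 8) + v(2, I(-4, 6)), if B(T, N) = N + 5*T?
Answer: 1683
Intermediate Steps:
I(A, g) = A²
39*B(7, 8) + v(2, I(-4, 6)) = 39*(8 + 5*7) + 6 = 39*(8 + 35) + 6 = 39*43 + 6 = 1677 + 6 = 1683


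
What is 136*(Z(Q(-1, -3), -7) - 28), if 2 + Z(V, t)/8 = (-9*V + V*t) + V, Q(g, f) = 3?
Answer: -54944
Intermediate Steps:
Z(V, t) = -16 - 64*V + 8*V*t (Z(V, t) = -16 + 8*((-9*V + V*t) + V) = -16 + 8*(-8*V + V*t) = -16 + (-64*V + 8*V*t) = -16 - 64*V + 8*V*t)
136*(Z(Q(-1, -3), -7) - 28) = 136*((-16 - 64*3 + 8*3*(-7)) - 28) = 136*((-16 - 192 - 168) - 28) = 136*(-376 - 28) = 136*(-404) = -54944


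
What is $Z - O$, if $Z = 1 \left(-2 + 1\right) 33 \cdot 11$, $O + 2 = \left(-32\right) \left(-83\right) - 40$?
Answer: $-2977$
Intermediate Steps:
$O = 2614$ ($O = -2 - -2616 = -2 + \left(2656 - 40\right) = -2 + 2616 = 2614$)
$Z = -363$ ($Z = 1 \left(-1\right) 33 \cdot 11 = \left(-1\right) 33 \cdot 11 = \left(-33\right) 11 = -363$)
$Z - O = -363 - 2614 = -2977$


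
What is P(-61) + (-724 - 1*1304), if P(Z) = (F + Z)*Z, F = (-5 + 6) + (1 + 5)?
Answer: 1266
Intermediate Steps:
F = 7 (F = 1 + 6 = 7)
P(Z) = Z*(7 + Z) (P(Z) = (7 + Z)*Z = Z*(7 + Z))
P(-61) + (-724 - 1*1304) = -61*(7 - 61) + (-724 - 1*1304) = -61*(-54) + (-724 - 1304) = 3294 - 2028 = 1266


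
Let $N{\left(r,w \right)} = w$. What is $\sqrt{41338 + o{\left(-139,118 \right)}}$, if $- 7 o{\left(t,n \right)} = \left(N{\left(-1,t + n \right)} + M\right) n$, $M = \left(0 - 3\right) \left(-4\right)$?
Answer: $\frac{2 \sqrt{508249}}{7} \approx 203.69$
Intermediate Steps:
$M = 12$ ($M = \left(-3\right) \left(-4\right) = 12$)
$o{\left(t,n \right)} = - \frac{n \left(12 + n + t\right)}{7}$ ($o{\left(t,n \right)} = - \frac{\left(\left(t + n\right) + 12\right) n}{7} = - \frac{\left(\left(n + t\right) + 12\right) n}{7} = - \frac{\left(12 + n + t\right) n}{7} = - \frac{n \left(12 + n + t\right)}{7}$)
$\sqrt{41338 + o{\left(-139,118 \right)}} = \sqrt{41338 - \frac{118 \left(12 + 118 - 139\right)}{7}} = \sqrt{41338 - \frac{118}{7} \left(-9\right)} = \sqrt{41338 + \frac{1062}{7}} = \sqrt{\frac{290428}{7}} = \frac{2 \sqrt{508249}}{7}$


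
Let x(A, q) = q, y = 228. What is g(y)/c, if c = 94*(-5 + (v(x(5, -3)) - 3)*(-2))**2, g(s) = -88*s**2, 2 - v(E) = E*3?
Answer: -254144/2303 ≈ -110.35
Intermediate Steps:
v(E) = 2 - 3*E (v(E) = 2 - E*3 = 2 - 3*E)
c = 41454 (c = 94*(-5 + ((2 - 3*(-3)) - 3)*(-2))**2 = 94*(-5 + ((2 + 9) - 3)*(-2))**2 = 94*(-5 + (11 - 3)*(-2))**2 = 94*(-5 + 8*(-2))**2 = 94*(-5 - 16)**2 = 94*(-21)**2 = 94*441 = 41454)
g(y)/c = -88*228**2/41454 = -88*51984*(1/41454) = -4574592*1/41454 = -254144/2303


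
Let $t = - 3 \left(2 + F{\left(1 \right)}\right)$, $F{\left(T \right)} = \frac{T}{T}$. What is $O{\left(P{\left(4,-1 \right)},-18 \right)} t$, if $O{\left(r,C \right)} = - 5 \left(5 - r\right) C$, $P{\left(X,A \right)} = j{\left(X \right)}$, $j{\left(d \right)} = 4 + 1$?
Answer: $0$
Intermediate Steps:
$F{\left(T \right)} = 1$
$j{\left(d \right)} = 5$
$P{\left(X,A \right)} = 5$
$O{\left(r,C \right)} = C \left(-25 + 5 r\right)$ ($O{\left(r,C \right)} = \left(-25 + 5 r\right) C = C \left(-25 + 5 r\right)$)
$t = -9$ ($t = - 3 \left(2 + 1\right) = \left(-3\right) 3 = -9$)
$O{\left(P{\left(4,-1 \right)},-18 \right)} t = 5 \left(-18\right) \left(-5 + 5\right) \left(-9\right) = 5 \left(-18\right) 0 \left(-9\right) = 0 \left(-9\right) = 0$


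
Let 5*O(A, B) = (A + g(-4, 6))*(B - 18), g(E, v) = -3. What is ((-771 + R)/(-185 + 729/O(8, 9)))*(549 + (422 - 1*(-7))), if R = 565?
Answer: 100734/133 ≈ 757.40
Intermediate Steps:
O(A, B) = (-18 + B)*(-3 + A)/5 (O(A, B) = ((A - 3)*(B - 18))/5 = ((-3 + A)*(-18 + B))/5 = ((-18 + B)*(-3 + A))/5 = (-18 + B)*(-3 + A)/5)
((-771 + R)/(-185 + 729/O(8, 9)))*(549 + (422 - 1*(-7))) = ((-771 + 565)/(-185 + 729/(54/5 - 18/5*8 - 3/5*9 + (1/5)*8*9)))*(549 + (422 - 1*(-7))) = (-206/(-185 + 729/(54/5 - 144/5 - 27/5 + 72/5)))*(549 + (422 + 7)) = (-206/(-185 + 729/(-9)))*(549 + 429) = -206/(-185 + 729*(-1/9))*978 = -206/(-185 - 81)*978 = -206/(-266)*978 = -206*(-1/266)*978 = (103/133)*978 = 100734/133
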